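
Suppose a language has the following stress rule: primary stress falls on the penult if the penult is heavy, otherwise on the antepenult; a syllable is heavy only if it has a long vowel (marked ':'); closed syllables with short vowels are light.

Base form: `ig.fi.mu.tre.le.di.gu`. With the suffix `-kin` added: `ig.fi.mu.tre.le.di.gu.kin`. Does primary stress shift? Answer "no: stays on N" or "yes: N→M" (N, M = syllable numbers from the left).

yes: 5→6

Base `ig.fi.mu.tre.le.di.gu` (7 syllables):
  Weights: 5 le L, 6 di L, 7 gu L.
  The penult (syllable 6, di) is light, so stress falls on the antepenult (syllable 5, le).
  → primary stress on syllable 5.
Suffixed `ig.fi.mu.tre.le.di.gu.kin` (8 syllables):
  Weights: 6 di L, 7 gu L, 8 kin L.
  The penult (syllable 7, gu) is light, so stress falls on the antepenult (syllable 6, di).
  → primary stress on syllable 6.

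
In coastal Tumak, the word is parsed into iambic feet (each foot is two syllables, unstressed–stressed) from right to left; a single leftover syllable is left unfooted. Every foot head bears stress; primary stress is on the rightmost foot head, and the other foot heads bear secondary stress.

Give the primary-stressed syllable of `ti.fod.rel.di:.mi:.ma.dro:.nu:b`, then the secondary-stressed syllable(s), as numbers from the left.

primary 8, secondary 2, 4, 6

Parse right to left into iambic (σˈσ) feet: (ti.ˈfod) (rel.ˈdi:) (mi:.ˈma) (dro:.ˈnu:b).
Foot heads (stressed positions): 2, 4, 6, 8.
End Rule Rightmost: primary stress on the rightmost head = syllable 8.
Secondary stress on 2, 4, 6: ti.ˌfod.rel.ˌdi:.mi:.ˌma.dro:.ˈnu:b.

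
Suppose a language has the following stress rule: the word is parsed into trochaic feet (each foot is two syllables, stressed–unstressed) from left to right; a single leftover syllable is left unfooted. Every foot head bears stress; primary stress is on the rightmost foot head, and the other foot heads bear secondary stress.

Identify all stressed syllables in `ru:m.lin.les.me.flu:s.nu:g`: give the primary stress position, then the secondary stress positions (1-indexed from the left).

Parse left to right into trochaic (ˈσσ) feet: (ˈru:m.lin) (ˈles.me) (ˈflu:s.nu:g).
Foot heads (stressed positions): 1, 3, 5.
End Rule Rightmost: primary stress on the rightmost head = syllable 5.
Secondary stress on 1, 3: ˌru:m.lin.ˌles.me.ˈflu:s.nu:g.

primary 5, secondary 1, 3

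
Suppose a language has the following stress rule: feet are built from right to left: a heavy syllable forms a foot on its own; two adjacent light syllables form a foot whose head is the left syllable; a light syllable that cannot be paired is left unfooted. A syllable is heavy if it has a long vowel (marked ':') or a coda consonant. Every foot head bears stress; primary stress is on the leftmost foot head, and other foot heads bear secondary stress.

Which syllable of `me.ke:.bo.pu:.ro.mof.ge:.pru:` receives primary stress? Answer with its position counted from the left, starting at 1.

Weights: 1 me L, 2 ke: H, 3 bo L, 4 pu: H, 5 ro L, 6 mof H, 7 ge: H, 8 pru: H.
Parse right to left (heavy = foot alone; LL = one foot; stranded L unfooted): me (ˈke:) bo (ˈpu:) ro (ˈmof) (ˈge:) (ˈpru:).
Foot heads: 2, 4, 6, 7, 8.
Primary stress on the leftmost head = syllable 2.
Primary stress: syllable 2 → me.ˈke:.bo.pu:.ro.mof.ge:.pru:.

2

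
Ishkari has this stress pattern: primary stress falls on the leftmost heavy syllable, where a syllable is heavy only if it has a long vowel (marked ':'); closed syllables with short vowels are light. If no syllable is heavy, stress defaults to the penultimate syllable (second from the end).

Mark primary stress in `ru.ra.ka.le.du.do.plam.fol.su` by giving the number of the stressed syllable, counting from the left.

Weights: 1 ru L, 2 ra L, 3 ka L, 4 le L, 5 du L, 6 do L, 7 plam L, 8 fol L, 9 su L.
No heavy syllable in the domain; default to the penultimate syllable (second from the end) = syllable 8.
Primary stress: syllable 8 → ru.ra.ka.le.du.do.plam.ˈfol.su.

8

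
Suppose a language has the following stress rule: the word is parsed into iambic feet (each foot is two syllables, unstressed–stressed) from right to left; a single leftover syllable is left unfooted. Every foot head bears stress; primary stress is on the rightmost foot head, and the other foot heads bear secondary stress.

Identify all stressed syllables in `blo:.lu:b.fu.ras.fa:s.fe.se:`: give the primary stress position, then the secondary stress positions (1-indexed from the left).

primary 7, secondary 3, 5

Parse right to left into iambic (σˈσ) feet: blo: (lu:b.ˈfu) (ras.ˈfa:s) (fe.ˈse:). Syllable 1 is left unfooted.
Foot heads (stressed positions): 3, 5, 7.
End Rule Rightmost: primary stress on the rightmost head = syllable 7.
Secondary stress on 3, 5: blo:.lu:b.ˌfu.ras.ˌfa:s.fe.ˈse:.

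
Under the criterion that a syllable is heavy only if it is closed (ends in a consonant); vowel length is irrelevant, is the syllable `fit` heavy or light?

heavy

`fit`: short vowel, closed (coda /t/). Closed (coda /t/) → heavy.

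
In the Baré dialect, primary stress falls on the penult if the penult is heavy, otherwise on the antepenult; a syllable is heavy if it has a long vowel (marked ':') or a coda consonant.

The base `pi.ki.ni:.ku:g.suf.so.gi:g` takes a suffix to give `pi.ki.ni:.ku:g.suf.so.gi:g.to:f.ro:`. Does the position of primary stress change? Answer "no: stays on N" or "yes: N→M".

Base `pi.ki.ni:.ku:g.suf.so.gi:g` (7 syllables):
  Weights: 5 suf H, 6 so L, 7 gi:g H.
  The penult (syllable 6, so) is light, so stress falls on the antepenult (syllable 5, suf).
  → primary stress on syllable 5.
Suffixed `pi.ki.ni:.ku:g.suf.so.gi:g.to:f.ro:` (9 syllables):
  Weights: 7 gi:g H, 8 to:f H, 9 ro: H.
  The penult (syllable 8, to:f) is heavy, so it takes stress.
  → primary stress on syllable 8.

yes: 5→8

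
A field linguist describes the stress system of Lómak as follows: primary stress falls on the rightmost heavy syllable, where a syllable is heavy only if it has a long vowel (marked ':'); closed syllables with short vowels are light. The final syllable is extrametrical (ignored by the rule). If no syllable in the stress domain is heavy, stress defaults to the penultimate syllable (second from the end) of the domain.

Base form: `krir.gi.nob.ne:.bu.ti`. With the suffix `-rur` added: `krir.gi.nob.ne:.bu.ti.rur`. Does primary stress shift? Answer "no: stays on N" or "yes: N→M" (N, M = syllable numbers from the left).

Base `krir.gi.nob.ne:.bu.ti` (6 syllables):
  The final syllable (6, ti) is extrametrical; the stress domain is syllables 1–5.
  Weights: 1 krir L, 2 gi L, 3 nob L, 4 ne: H, 5 bu L.
  Heavy syllables in the domain: 4. The rightmost is syllable 4 (ne:).
  → primary stress on syllable 4.
Suffixed `krir.gi.nob.ne:.bu.ti.rur` (7 syllables):
  The final syllable (7, rur) is extrametrical; the stress domain is syllables 1–6.
  Weights: 1 krir L, 2 gi L, 3 nob L, 4 ne: H, 5 bu L, 6 ti L.
  Heavy syllables in the domain: 4. The rightmost is syllable 4 (ne:).
  → primary stress on syllable 4.

no: stays on 4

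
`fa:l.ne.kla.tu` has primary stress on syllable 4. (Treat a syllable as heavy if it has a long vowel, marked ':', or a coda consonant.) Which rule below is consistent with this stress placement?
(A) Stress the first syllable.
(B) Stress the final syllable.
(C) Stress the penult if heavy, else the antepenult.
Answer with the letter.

B

Rule A → syllable 1 (observed: 4).
Rule B → syllable 4 ✓.
Rule C → syllable 2 (observed: 4).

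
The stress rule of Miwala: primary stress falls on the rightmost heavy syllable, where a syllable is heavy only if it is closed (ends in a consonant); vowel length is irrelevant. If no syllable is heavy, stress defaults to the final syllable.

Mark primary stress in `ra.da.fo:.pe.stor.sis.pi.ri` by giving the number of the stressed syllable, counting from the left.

Weights: 1 ra L, 2 da L, 3 fo: L, 4 pe L, 5 stor H, 6 sis H, 7 pi L, 8 ri L.
Heavy syllables in the domain: 5, 6. The rightmost is syllable 6 (sis).
Primary stress: syllable 6 → ra.da.fo:.pe.stor.ˈsis.pi.ri.

6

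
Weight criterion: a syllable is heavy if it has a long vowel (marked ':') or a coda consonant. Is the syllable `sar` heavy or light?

`sar`: short vowel, closed (coda /r/). Closed → heavy.

heavy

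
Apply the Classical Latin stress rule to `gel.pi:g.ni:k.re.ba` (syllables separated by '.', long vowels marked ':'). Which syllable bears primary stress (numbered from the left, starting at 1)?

Classical Latin: stress the penult if heavy (long vowel or closed), else the antepenult.
Weights: 3 ni:k H, 4 re L, 5 ba L.
The penult (syllable 4, re) is light, so stress falls on the antepenult (syllable 3, ni:k).
Stress on syllable 3: gel.pi:g.ˈni:k.re.ba.

3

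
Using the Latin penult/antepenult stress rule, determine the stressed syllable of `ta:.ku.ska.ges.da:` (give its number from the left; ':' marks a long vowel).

Classical Latin: stress the penult if heavy (long vowel or closed), else the antepenult.
Weights: 3 ska L, 4 ges H, 5 da: H.
The penult (syllable 4, ges) is heavy, so it takes stress.
Stress on syllable 4: ta:.ku.ska.ˈges.da:.

4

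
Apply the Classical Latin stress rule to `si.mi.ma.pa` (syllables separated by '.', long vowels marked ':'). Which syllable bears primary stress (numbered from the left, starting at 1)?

Classical Latin: stress the penult if heavy (long vowel or closed), else the antepenult.
Weights: 2 mi L, 3 ma L, 4 pa L.
The penult (syllable 3, ma) is light, so stress falls on the antepenult (syllable 2, mi).
Stress on syllable 2: si.ˈmi.ma.pa.

2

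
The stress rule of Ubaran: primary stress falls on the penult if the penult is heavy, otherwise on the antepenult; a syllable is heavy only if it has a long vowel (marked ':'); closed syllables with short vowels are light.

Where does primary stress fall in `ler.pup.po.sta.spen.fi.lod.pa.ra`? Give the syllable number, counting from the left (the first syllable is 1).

Weights: 7 lod L, 8 pa L, 9 ra L.
The penult (syllable 8, pa) is light, so stress falls on the antepenult (syllable 7, lod).
Primary stress: syllable 7 → ler.pup.po.sta.spen.fi.ˈlod.pa.ra.

7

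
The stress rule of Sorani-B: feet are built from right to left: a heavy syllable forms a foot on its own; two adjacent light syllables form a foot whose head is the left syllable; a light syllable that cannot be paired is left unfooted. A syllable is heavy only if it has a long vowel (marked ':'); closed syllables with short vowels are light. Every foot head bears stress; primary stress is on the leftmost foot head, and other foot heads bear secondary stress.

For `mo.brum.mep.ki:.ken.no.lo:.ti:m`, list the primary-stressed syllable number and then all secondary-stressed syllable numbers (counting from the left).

primary 2, secondary 4, 5, 7, 8

Weights: 1 mo L, 2 brum L, 3 mep L, 4 ki: H, 5 ken L, 6 no L, 7 lo: H, 8 ti:m H.
Parse right to left (heavy = foot alone; LL = one foot; stranded L unfooted): mo (ˈbrum.mep) (ˈki:) (ˈken.no) (ˈlo:) (ˈti:m).
Foot heads: 2, 4, 5, 7, 8.
Primary stress on the leftmost head = syllable 2.
Secondary stress on 4, 5, 7, 8: mo.ˈbrum.mep.ˌki:.ˌken.no.ˌlo:.ˌti:m.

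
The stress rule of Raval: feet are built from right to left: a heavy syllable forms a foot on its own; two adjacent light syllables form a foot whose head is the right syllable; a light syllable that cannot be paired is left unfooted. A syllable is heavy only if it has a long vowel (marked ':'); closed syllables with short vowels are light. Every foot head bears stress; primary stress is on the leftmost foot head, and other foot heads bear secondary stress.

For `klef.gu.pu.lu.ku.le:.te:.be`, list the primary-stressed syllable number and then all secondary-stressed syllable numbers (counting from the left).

primary 3, secondary 5, 6, 7

Weights: 1 klef L, 2 gu L, 3 pu L, 4 lu L, 5 ku L, 6 le: H, 7 te: H, 8 be L.
Parse right to left (heavy = foot alone; LL = one foot; stranded L unfooted): klef (gu.ˈpu) (lu.ˈku) (ˈle:) (ˈte:) be.
Foot heads: 3, 5, 6, 7.
Primary stress on the leftmost head = syllable 3.
Secondary stress on 5, 6, 7: klef.gu.ˈpu.lu.ˌku.ˌle:.ˌte:.be.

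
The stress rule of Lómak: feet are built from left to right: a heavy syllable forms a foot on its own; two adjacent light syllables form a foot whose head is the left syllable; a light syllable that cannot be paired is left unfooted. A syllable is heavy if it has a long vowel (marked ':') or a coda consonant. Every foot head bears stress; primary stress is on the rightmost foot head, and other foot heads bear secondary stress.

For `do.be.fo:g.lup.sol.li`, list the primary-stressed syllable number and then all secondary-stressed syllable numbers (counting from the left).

Weights: 1 do L, 2 be L, 3 fo:g H, 4 lup H, 5 sol H, 6 li L.
Parse left to right (heavy = foot alone; LL = one foot; stranded L unfooted): (ˈdo.be) (ˈfo:g) (ˈlup) (ˈsol) li.
Foot heads: 1, 3, 4, 5.
Primary stress on the rightmost head = syllable 5.
Secondary stress on 1, 3, 4: ˌdo.be.ˌfo:g.ˌlup.ˈsol.li.

primary 5, secondary 1, 3, 4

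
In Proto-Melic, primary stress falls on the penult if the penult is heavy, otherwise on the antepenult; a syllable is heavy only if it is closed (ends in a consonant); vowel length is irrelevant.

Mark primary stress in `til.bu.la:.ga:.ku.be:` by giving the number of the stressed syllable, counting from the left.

4

Weights: 4 ga: L, 5 ku L, 6 be: L.
The penult (syllable 5, ku) is light, so stress falls on the antepenult (syllable 4, ga:).
Primary stress: syllable 4 → til.bu.la:.ˈga:.ku.be:.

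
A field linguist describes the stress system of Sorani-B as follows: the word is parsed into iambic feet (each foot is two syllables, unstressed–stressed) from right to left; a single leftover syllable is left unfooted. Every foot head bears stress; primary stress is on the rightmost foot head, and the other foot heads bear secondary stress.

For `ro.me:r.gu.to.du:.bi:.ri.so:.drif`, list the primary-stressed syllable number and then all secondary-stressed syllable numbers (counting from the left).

primary 9, secondary 3, 5, 7

Parse right to left into iambic (σˈσ) feet: ro (me:r.ˈgu) (to.ˈdu:) (bi:.ˈri) (so:.ˈdrif). Syllable 1 is left unfooted.
Foot heads (stressed positions): 3, 5, 7, 9.
End Rule Rightmost: primary stress on the rightmost head = syllable 9.
Secondary stress on 3, 5, 7: ro.me:r.ˌgu.to.ˌdu:.bi:.ˌri.so:.ˈdrif.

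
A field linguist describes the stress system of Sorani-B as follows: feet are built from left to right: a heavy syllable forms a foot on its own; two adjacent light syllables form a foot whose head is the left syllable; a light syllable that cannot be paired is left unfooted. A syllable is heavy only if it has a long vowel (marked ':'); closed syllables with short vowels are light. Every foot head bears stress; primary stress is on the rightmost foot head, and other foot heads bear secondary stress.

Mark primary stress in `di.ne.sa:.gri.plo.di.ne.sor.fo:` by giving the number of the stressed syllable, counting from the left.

9

Weights: 1 di L, 2 ne L, 3 sa: H, 4 gri L, 5 plo L, 6 di L, 7 ne L, 8 sor L, 9 fo: H.
Parse left to right (heavy = foot alone; LL = one foot; stranded L unfooted): (ˈdi.ne) (ˈsa:) (ˈgri.plo) (ˈdi.ne) sor (ˈfo:).
Foot heads: 1, 3, 4, 6, 9.
Primary stress on the rightmost head = syllable 9.
Primary stress: syllable 9 → di.ne.sa:.gri.plo.di.ne.sor.ˈfo:.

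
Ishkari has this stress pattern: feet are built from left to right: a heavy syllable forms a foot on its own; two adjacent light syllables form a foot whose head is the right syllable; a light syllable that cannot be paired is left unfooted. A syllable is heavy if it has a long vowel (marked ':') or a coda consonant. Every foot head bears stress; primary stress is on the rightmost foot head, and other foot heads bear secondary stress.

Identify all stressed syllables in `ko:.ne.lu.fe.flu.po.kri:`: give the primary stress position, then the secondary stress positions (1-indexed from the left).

primary 7, secondary 1, 3, 5

Weights: 1 ko: H, 2 ne L, 3 lu L, 4 fe L, 5 flu L, 6 po L, 7 kri: H.
Parse left to right (heavy = foot alone; LL = one foot; stranded L unfooted): (ˈko:) (ne.ˈlu) (fe.ˈflu) po (ˈkri:).
Foot heads: 1, 3, 5, 7.
Primary stress on the rightmost head = syllable 7.
Secondary stress on 1, 3, 5: ˌko:.ne.ˌlu.fe.ˌflu.po.ˈkri:.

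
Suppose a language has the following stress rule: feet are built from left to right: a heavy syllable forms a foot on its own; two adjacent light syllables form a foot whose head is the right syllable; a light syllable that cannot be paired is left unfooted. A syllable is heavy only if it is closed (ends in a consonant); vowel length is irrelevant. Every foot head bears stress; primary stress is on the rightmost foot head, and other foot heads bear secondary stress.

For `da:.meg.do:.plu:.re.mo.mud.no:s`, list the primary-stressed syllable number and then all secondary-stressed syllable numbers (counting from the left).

Weights: 1 da: L, 2 meg H, 3 do: L, 4 plu: L, 5 re L, 6 mo L, 7 mud H, 8 no:s H.
Parse left to right (heavy = foot alone; LL = one foot; stranded L unfooted): da: (ˈmeg) (do:.ˈplu:) (re.ˈmo) (ˈmud) (ˈno:s).
Foot heads: 2, 4, 6, 7, 8.
Primary stress on the rightmost head = syllable 8.
Secondary stress on 2, 4, 6, 7: da:.ˌmeg.do:.ˌplu:.re.ˌmo.ˌmud.ˈno:s.

primary 8, secondary 2, 4, 6, 7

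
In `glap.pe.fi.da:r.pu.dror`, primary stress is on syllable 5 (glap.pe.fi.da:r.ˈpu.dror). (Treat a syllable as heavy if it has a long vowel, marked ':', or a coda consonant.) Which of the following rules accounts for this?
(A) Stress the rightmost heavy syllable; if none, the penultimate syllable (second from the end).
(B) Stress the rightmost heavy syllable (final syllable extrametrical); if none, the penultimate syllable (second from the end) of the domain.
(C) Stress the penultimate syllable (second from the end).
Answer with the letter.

Rule A → syllable 6 (observed: 5).
Rule B → syllable 4 (observed: 5).
Rule C → syllable 5 ✓.

C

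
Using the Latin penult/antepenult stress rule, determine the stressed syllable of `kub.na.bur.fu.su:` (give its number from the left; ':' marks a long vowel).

Classical Latin: stress the penult if heavy (long vowel or closed), else the antepenult.
Weights: 3 bur H, 4 fu L, 5 su: H.
The penult (syllable 4, fu) is light, so stress falls on the antepenult (syllable 3, bur).
Stress on syllable 3: kub.na.ˈbur.fu.su:.

3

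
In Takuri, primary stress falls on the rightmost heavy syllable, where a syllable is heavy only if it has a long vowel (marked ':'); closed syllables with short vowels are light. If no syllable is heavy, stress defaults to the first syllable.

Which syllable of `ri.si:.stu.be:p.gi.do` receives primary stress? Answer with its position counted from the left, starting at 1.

Weights: 1 ri L, 2 si: H, 3 stu L, 4 be:p H, 5 gi L, 6 do L.
Heavy syllables in the domain: 2, 4. The rightmost is syllable 4 (be:p).
Primary stress: syllable 4 → ri.si:.stu.ˈbe:p.gi.do.

4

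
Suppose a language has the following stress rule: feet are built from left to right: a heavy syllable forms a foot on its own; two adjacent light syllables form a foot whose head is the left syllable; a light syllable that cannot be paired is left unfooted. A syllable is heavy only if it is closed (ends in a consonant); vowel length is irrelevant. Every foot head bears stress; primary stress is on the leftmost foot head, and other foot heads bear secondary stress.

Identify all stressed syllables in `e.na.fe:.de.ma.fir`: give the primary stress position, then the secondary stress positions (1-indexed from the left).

Weights: 1 e L, 2 na L, 3 fe: L, 4 de L, 5 ma L, 6 fir H.
Parse left to right (heavy = foot alone; LL = one foot; stranded L unfooted): (ˈe.na) (ˈfe:.de) ma (ˈfir).
Foot heads: 1, 3, 6.
Primary stress on the leftmost head = syllable 1.
Secondary stress on 3, 6: ˈe.na.ˌfe:.de.ma.ˌfir.

primary 1, secondary 3, 6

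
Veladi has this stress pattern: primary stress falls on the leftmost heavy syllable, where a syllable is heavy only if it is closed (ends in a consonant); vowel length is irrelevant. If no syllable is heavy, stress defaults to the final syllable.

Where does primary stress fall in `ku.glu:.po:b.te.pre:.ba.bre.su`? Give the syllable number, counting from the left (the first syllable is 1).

3

Weights: 1 ku L, 2 glu: L, 3 po:b H, 4 te L, 5 pre: L, 6 ba L, 7 bre L, 8 su L.
Heavy syllables in the domain: 3. The leftmost is syllable 3 (po:b).
Primary stress: syllable 3 → ku.glu:.ˈpo:b.te.pre:.ba.bre.su.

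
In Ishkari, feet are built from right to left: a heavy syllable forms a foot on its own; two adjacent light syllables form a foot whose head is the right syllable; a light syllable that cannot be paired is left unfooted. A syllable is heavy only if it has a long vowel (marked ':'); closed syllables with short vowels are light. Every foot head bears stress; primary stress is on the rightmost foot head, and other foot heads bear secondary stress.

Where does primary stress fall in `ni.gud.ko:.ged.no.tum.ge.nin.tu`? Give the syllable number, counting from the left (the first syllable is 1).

9

Weights: 1 ni L, 2 gud L, 3 ko: H, 4 ged L, 5 no L, 6 tum L, 7 ge L, 8 nin L, 9 tu L.
Parse right to left (heavy = foot alone; LL = one foot; stranded L unfooted): (ni.ˈgud) (ˈko:) (ged.ˈno) (tum.ˈge) (nin.ˈtu).
Foot heads: 2, 3, 5, 7, 9.
Primary stress on the rightmost head = syllable 9.
Primary stress: syllable 9 → ni.gud.ko:.ged.no.tum.ge.nin.ˈtu.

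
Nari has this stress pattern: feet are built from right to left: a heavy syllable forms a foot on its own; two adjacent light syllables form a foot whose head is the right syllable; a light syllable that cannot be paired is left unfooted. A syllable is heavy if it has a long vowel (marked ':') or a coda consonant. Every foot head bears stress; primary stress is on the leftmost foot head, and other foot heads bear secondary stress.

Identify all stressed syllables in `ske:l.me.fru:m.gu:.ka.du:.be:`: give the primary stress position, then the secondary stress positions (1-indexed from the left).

primary 1, secondary 3, 4, 6, 7

Weights: 1 ske:l H, 2 me L, 3 fru:m H, 4 gu: H, 5 ka L, 6 du: H, 7 be: H.
Parse right to left (heavy = foot alone; LL = one foot; stranded L unfooted): (ˈske:l) me (ˈfru:m) (ˈgu:) ka (ˈdu:) (ˈbe:).
Foot heads: 1, 3, 4, 6, 7.
Primary stress on the leftmost head = syllable 1.
Secondary stress on 3, 4, 6, 7: ˈske:l.me.ˌfru:m.ˌgu:.ka.ˌdu:.ˌbe:.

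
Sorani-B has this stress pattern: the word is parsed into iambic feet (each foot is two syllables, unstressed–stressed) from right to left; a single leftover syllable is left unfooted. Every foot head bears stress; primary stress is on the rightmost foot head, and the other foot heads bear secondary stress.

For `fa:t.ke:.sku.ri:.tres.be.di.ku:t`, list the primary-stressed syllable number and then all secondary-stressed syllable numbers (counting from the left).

primary 8, secondary 2, 4, 6

Parse right to left into iambic (σˈσ) feet: (fa:t.ˈke:) (sku.ˈri:) (tres.ˈbe) (di.ˈku:t).
Foot heads (stressed positions): 2, 4, 6, 8.
End Rule Rightmost: primary stress on the rightmost head = syllable 8.
Secondary stress on 2, 4, 6: fa:t.ˌke:.sku.ˌri:.tres.ˌbe.di.ˈku:t.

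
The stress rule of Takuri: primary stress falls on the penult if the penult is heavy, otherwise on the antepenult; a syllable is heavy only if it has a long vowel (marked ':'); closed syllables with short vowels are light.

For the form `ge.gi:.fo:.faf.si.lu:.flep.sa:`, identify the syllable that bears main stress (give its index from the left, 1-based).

Weights: 6 lu: H, 7 flep L, 8 sa: H.
The penult (syllable 7, flep) is light, so stress falls on the antepenult (syllable 6, lu:).
Primary stress: syllable 6 → ge.gi:.fo:.faf.si.ˈlu:.flep.sa:.

6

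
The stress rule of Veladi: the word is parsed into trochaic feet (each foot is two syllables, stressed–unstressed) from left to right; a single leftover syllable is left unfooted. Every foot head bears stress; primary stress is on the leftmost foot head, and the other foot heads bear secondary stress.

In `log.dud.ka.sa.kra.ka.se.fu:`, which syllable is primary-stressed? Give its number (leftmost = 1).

Parse left to right into trochaic (ˈσσ) feet: (ˈlog.dud) (ˈka.sa) (ˈkra.ka) (ˈse.fu:).
Foot heads (stressed positions): 1, 3, 5, 7.
End Rule Leftmost: primary stress on the leftmost head = syllable 1.
Primary stress: syllable 1 → ˈlog.dud.ka.sa.kra.ka.se.fu:.

1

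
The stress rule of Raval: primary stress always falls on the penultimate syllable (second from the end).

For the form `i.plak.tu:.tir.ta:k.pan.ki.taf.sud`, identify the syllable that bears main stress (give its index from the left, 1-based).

8

The word has 9 syllables; the penultimate syllable (second from the end) is syllable 8 (taf).
Primary stress: syllable 8 → i.plak.tu:.tir.ta:k.pan.ki.ˈtaf.sud.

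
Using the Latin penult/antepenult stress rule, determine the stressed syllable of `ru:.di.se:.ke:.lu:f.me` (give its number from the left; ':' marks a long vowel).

5

Classical Latin: stress the penult if heavy (long vowel or closed), else the antepenult.
Weights: 4 ke: H, 5 lu:f H, 6 me L.
The penult (syllable 5, lu:f) is heavy, so it takes stress.
Stress on syllable 5: ru:.di.se:.ke:.ˈlu:f.me.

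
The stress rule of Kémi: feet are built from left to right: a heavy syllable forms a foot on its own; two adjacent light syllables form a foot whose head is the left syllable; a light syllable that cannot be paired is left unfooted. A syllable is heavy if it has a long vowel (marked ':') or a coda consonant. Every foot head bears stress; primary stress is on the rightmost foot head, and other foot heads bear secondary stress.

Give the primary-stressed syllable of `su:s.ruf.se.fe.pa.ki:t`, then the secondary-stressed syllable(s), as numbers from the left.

Weights: 1 su:s H, 2 ruf H, 3 se L, 4 fe L, 5 pa L, 6 ki:t H.
Parse left to right (heavy = foot alone; LL = one foot; stranded L unfooted): (ˈsu:s) (ˈruf) (ˈse.fe) pa (ˈki:t).
Foot heads: 1, 2, 3, 6.
Primary stress on the rightmost head = syllable 6.
Secondary stress on 1, 2, 3: ˌsu:s.ˌruf.ˌse.fe.pa.ˈki:t.

primary 6, secondary 1, 2, 3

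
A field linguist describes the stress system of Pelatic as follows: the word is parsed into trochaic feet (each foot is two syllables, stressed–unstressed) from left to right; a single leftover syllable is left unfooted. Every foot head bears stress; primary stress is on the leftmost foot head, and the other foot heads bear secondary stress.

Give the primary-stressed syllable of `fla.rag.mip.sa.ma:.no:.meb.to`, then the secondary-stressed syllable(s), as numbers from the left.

primary 1, secondary 3, 5, 7

Parse left to right into trochaic (ˈσσ) feet: (ˈfla.rag) (ˈmip.sa) (ˈma:.no:) (ˈmeb.to).
Foot heads (stressed positions): 1, 3, 5, 7.
End Rule Leftmost: primary stress on the leftmost head = syllable 1.
Secondary stress on 3, 5, 7: ˈfla.rag.ˌmip.sa.ˌma:.no:.ˌmeb.to.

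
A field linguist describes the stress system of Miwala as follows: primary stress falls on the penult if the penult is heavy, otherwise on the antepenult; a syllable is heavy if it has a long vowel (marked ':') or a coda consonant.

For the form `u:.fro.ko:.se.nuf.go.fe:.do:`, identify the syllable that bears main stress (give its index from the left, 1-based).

7

Weights: 6 go L, 7 fe: H, 8 do: H.
The penult (syllable 7, fe:) is heavy, so it takes stress.
Primary stress: syllable 7 → u:.fro.ko:.se.nuf.go.ˈfe:.do:.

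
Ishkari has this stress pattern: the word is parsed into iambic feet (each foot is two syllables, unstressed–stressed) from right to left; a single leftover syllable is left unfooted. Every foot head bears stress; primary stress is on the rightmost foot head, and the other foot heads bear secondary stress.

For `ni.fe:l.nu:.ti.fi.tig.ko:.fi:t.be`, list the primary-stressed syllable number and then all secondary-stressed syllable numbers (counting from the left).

primary 9, secondary 3, 5, 7

Parse right to left into iambic (σˈσ) feet: ni (fe:l.ˈnu:) (ti.ˈfi) (tig.ˈko:) (fi:t.ˈbe). Syllable 1 is left unfooted.
Foot heads (stressed positions): 3, 5, 7, 9.
End Rule Rightmost: primary stress on the rightmost head = syllable 9.
Secondary stress on 3, 5, 7: ni.fe:l.ˌnu:.ti.ˌfi.tig.ˌko:.fi:t.ˈbe.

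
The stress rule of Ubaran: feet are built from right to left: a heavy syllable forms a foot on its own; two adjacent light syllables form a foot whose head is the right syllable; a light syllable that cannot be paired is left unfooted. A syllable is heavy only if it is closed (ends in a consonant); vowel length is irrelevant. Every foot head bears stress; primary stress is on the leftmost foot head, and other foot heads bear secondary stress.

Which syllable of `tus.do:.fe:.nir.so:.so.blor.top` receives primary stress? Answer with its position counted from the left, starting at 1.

1

Weights: 1 tus H, 2 do: L, 3 fe: L, 4 nir H, 5 so: L, 6 so L, 7 blor H, 8 top H.
Parse right to left (heavy = foot alone; LL = one foot; stranded L unfooted): (ˈtus) (do:.ˈfe:) (ˈnir) (so:.ˈso) (ˈblor) (ˈtop).
Foot heads: 1, 3, 4, 6, 7, 8.
Primary stress on the leftmost head = syllable 1.
Primary stress: syllable 1 → ˈtus.do:.fe:.nir.so:.so.blor.top.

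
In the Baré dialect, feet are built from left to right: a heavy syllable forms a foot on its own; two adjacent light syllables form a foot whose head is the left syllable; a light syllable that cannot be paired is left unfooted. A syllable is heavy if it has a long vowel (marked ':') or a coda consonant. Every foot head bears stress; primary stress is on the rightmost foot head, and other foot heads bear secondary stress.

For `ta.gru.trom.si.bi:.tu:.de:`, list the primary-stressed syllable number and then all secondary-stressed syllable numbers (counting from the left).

Weights: 1 ta L, 2 gru L, 3 trom H, 4 si L, 5 bi: H, 6 tu: H, 7 de: H.
Parse left to right (heavy = foot alone; LL = one foot; stranded L unfooted): (ˈta.gru) (ˈtrom) si (ˈbi:) (ˈtu:) (ˈde:).
Foot heads: 1, 3, 5, 6, 7.
Primary stress on the rightmost head = syllable 7.
Secondary stress on 1, 3, 5, 6: ˌta.gru.ˌtrom.si.ˌbi:.ˌtu:.ˈde:.

primary 7, secondary 1, 3, 5, 6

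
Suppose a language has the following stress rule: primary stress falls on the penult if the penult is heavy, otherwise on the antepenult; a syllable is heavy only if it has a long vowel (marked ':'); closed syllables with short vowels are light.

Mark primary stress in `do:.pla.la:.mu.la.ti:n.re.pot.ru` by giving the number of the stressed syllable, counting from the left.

7

Weights: 7 re L, 8 pot L, 9 ru L.
The penult (syllable 8, pot) is light, so stress falls on the antepenult (syllable 7, re).
Primary stress: syllable 7 → do:.pla.la:.mu.la.ti:n.ˈre.pot.ru.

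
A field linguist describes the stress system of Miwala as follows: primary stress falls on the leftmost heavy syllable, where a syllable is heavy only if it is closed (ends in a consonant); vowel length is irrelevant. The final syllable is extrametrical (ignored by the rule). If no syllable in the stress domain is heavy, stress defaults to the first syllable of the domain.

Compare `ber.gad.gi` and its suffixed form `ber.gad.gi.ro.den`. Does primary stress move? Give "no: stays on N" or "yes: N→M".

no: stays on 1

Base `ber.gad.gi` (3 syllables):
  The final syllable (3, gi) is extrametrical; the stress domain is syllables 1–2.
  Weights: 1 ber H, 2 gad H.
  Heavy syllables in the domain: 1, 2. The leftmost is syllable 1 (ber).
  → primary stress on syllable 1.
Suffixed `ber.gad.gi.ro.den` (5 syllables):
  The final syllable (5, den) is extrametrical; the stress domain is syllables 1–4.
  Weights: 1 ber H, 2 gad H, 3 gi L, 4 ro L.
  Heavy syllables in the domain: 1, 2. The leftmost is syllable 1 (ber).
  → primary stress on syllable 1.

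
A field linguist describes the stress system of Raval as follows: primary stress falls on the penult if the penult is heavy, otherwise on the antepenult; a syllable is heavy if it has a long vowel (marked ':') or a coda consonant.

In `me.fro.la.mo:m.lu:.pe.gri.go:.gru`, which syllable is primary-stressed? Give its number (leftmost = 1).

Weights: 7 gri L, 8 go: H, 9 gru L.
The penult (syllable 8, go:) is heavy, so it takes stress.
Primary stress: syllable 8 → me.fro.la.mo:m.lu:.pe.gri.ˈgo:.gru.

8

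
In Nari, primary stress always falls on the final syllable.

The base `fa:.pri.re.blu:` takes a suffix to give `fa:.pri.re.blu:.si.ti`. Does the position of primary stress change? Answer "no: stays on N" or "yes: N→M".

Base `fa:.pri.re.blu:` (4 syllables):
  The word has 4 syllables; the final syllable is syllable 4 (blu:).
  → primary stress on syllable 4.
Suffixed `fa:.pri.re.blu:.si.ti` (6 syllables):
  The word has 6 syllables; the final syllable is syllable 6 (ti).
  → primary stress on syllable 6.

yes: 4→6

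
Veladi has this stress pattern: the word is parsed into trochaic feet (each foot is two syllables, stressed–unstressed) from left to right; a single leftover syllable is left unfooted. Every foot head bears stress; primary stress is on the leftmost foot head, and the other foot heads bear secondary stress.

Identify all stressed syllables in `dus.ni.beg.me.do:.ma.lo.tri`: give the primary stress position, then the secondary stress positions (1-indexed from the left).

Parse left to right into trochaic (ˈσσ) feet: (ˈdus.ni) (ˈbeg.me) (ˈdo:.ma) (ˈlo.tri).
Foot heads (stressed positions): 1, 3, 5, 7.
End Rule Leftmost: primary stress on the leftmost head = syllable 1.
Secondary stress on 3, 5, 7: ˈdus.ni.ˌbeg.me.ˌdo:.ma.ˌlo.tri.

primary 1, secondary 3, 5, 7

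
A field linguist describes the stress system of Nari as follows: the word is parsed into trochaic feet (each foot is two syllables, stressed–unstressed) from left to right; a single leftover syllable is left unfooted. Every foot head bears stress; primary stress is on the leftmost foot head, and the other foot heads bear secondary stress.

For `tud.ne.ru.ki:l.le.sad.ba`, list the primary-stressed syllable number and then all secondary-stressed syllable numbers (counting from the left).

primary 1, secondary 3, 5

Parse left to right into trochaic (ˈσσ) feet: (ˈtud.ne) (ˈru.ki:l) (ˈle.sad) ba. Syllable 7 is left unfooted.
Foot heads (stressed positions): 1, 3, 5.
End Rule Leftmost: primary stress on the leftmost head = syllable 1.
Secondary stress on 3, 5: ˈtud.ne.ˌru.ki:l.ˌle.sad.ba.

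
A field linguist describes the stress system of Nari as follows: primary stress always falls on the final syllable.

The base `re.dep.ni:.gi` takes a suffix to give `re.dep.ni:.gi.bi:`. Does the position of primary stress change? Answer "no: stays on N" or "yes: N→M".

yes: 4→5

Base `re.dep.ni:.gi` (4 syllables):
  The word has 4 syllables; the final syllable is syllable 4 (gi).
  → primary stress on syllable 4.
Suffixed `re.dep.ni:.gi.bi:` (5 syllables):
  The word has 5 syllables; the final syllable is syllable 5 (bi:).
  → primary stress on syllable 5.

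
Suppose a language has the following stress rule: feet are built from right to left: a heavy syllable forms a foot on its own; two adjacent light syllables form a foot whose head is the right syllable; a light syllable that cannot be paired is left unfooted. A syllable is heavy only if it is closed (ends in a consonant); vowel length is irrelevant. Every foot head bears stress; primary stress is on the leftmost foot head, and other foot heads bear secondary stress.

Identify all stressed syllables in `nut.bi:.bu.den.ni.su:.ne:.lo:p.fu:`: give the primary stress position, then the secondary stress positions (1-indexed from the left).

Weights: 1 nut H, 2 bi: L, 3 bu L, 4 den H, 5 ni L, 6 su: L, 7 ne: L, 8 lo:p H, 9 fu: L.
Parse right to left (heavy = foot alone; LL = one foot; stranded L unfooted): (ˈnut) (bi:.ˈbu) (ˈden) ni (su:.ˈne:) (ˈlo:p) fu:.
Foot heads: 1, 3, 4, 7, 8.
Primary stress on the leftmost head = syllable 1.
Secondary stress on 3, 4, 7, 8: ˈnut.bi:.ˌbu.ˌden.ni.su:.ˌne:.ˌlo:p.fu:.

primary 1, secondary 3, 4, 7, 8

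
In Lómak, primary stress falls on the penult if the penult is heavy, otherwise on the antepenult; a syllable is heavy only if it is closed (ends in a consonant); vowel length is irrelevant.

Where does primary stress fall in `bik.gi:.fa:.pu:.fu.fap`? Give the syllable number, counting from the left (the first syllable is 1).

4

Weights: 4 pu: L, 5 fu L, 6 fap H.
The penult (syllable 5, fu) is light, so stress falls on the antepenult (syllable 4, pu:).
Primary stress: syllable 4 → bik.gi:.fa:.ˈpu:.fu.fap.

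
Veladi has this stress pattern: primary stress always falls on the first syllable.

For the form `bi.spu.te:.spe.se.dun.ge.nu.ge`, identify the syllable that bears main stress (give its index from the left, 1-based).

The word has 9 syllables; the first syllable is syllable 1 (bi).
Primary stress: syllable 1 → ˈbi.spu.te:.spe.se.dun.ge.nu.ge.

1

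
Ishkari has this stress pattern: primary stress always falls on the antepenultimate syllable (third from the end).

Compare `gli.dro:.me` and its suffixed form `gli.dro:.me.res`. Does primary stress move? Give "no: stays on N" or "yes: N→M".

yes: 1→2

Base `gli.dro:.me` (3 syllables):
  The word has 3 syllables; the antepenultimate syllable (third from the end) is syllable 1 (gli).
  → primary stress on syllable 1.
Suffixed `gli.dro:.me.res` (4 syllables):
  The word has 4 syllables; the antepenultimate syllable (third from the end) is syllable 2 (dro:).
  → primary stress on syllable 2.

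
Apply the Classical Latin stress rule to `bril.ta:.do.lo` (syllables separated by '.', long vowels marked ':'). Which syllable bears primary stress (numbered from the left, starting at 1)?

2

Classical Latin: stress the penult if heavy (long vowel or closed), else the antepenult.
Weights: 2 ta: H, 3 do L, 4 lo L.
The penult (syllable 3, do) is light, so stress falls on the antepenult (syllable 2, ta:).
Stress on syllable 2: bril.ˈta:.do.lo.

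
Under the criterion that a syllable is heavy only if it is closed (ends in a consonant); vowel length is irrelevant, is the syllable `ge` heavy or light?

`ge`: short vowel, open (no coda). Open (no coda) → light.

light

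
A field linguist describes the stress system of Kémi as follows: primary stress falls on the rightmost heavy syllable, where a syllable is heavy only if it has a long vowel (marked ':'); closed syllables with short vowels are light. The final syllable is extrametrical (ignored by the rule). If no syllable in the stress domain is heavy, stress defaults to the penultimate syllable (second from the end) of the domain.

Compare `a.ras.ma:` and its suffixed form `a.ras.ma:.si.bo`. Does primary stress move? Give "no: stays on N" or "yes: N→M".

Base `a.ras.ma:` (3 syllables):
  The final syllable (3, ma:) is extrametrical; the stress domain is syllables 1–2.
  Weights: 1 a L, 2 ras L.
  No heavy syllable in the domain; default to the penultimate syllable (second from the end) of the domain = syllable 1.
  → primary stress on syllable 1.
Suffixed `a.ras.ma:.si.bo` (5 syllables):
  The final syllable (5, bo) is extrametrical; the stress domain is syllables 1–4.
  Weights: 1 a L, 2 ras L, 3 ma: H, 4 si L.
  Heavy syllables in the domain: 3. The rightmost is syllable 3 (ma:).
  → primary stress on syllable 3.

yes: 1→3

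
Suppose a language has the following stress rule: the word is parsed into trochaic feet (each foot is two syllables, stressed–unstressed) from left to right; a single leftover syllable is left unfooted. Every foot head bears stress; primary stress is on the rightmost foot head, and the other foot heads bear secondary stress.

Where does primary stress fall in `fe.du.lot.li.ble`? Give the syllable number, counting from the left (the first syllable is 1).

Parse left to right into trochaic (ˈσσ) feet: (ˈfe.du) (ˈlot.li) ble. Syllable 5 is left unfooted.
Foot heads (stressed positions): 1, 3.
End Rule Rightmost: primary stress on the rightmost head = syllable 3.
Primary stress: syllable 3 → fe.du.ˈlot.li.ble.

3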